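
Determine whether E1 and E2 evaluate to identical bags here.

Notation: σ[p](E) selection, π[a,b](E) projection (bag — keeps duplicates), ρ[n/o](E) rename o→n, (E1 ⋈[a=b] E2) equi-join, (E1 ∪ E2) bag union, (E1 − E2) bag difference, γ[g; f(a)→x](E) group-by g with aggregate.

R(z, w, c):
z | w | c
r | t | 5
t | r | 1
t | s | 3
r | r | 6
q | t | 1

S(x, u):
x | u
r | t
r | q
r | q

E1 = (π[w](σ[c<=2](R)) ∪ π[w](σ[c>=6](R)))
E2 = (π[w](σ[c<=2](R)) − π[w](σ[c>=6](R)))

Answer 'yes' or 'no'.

E1 per-node cardinality:
  R → 5
  σ[c<=2](R) → 2
  π[w](σ[c<=2](R)) → 2
  R → 5
  σ[c>=6](R) → 1
  π[w](σ[c>=6](R)) → 1
  (π[w](σ[c<=2](R)) ∪ π[w](σ[c>=6](R))) → 3
E2 per-node cardinality:
  R → 5
  σ[c<=2](R) → 2
  π[w](σ[c<=2](R)) → 2
  R → 5
  σ[c>=6](R) → 1
  π[w](σ[c>=6](R)) → 1
  (π[w](σ[c<=2](R)) − π[w](σ[c>=6](R))) → 1

E1 result:
w
r
r
t
E2 result:
w
t
Witness: ('r',) appears 2× in E1 but 0× in E2.

no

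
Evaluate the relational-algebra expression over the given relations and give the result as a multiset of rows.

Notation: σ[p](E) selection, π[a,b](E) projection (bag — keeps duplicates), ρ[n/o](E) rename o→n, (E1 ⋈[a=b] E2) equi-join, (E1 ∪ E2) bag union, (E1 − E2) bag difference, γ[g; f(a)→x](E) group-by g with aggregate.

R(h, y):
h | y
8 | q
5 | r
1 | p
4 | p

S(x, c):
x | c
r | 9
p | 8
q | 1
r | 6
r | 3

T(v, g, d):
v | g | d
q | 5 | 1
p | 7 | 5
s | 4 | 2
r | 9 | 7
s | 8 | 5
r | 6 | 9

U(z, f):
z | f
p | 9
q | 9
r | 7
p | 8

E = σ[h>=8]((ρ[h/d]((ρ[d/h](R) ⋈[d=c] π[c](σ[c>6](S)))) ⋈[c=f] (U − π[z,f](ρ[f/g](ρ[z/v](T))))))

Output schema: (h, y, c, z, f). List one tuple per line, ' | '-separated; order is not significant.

Subexpression sizes:
  R → 4
  ρ[d/h](R) → 4
  S → 5
  σ[c>6](S) → 2
  π[c](σ[c>6](S)) → 2
  (ρ[d/h](R) ⋈[d=c] π[c](σ[c>6](S))) → 1
  ρ[h/d]((ρ[d/h](R) ⋈[d=c] π[c](σ[c>6](S)))) → 1
  U → 4
  T → 6
  ρ[z/v](T) → 6
  ρ[f/g](ρ[z/v](T)) → 6
  π[z,f](ρ[f/g](ρ[z/v](T))) → 6
  (U − π[z,f](ρ[f/g](ρ[z/v](T)))) → 4
  (ρ[h/d]((ρ[d/h](R) ⋈[d=c] π[c](σ[c>6](S)))) ⋈[c=f] (U − π[z,f](ρ[f/g](ρ[z/v](T))))) → 1
  σ[h>=8]((ρ[h/d]((ρ[d/h](R) ⋈[d=c] π[c](σ[c>6](S)))) ⋈[c=f] (U − π[z,f](ρ[f/g](ρ[z/v](T)))))) → 1

== RESULT ==
h | y | c | z | f
8 | q | 8 | p | 8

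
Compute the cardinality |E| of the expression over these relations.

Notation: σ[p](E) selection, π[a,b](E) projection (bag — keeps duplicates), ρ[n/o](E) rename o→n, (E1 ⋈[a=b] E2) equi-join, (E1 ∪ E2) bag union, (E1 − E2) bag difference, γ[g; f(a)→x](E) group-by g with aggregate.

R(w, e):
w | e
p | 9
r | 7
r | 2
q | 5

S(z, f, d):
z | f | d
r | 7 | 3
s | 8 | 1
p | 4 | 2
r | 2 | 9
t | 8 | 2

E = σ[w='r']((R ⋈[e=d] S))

Per-node cardinality:
  R → 4
  S → 5
  (R ⋈[e=d] S) → 3
  σ[w='r']((R ⋈[e=d] S)) → 2

|E| = 2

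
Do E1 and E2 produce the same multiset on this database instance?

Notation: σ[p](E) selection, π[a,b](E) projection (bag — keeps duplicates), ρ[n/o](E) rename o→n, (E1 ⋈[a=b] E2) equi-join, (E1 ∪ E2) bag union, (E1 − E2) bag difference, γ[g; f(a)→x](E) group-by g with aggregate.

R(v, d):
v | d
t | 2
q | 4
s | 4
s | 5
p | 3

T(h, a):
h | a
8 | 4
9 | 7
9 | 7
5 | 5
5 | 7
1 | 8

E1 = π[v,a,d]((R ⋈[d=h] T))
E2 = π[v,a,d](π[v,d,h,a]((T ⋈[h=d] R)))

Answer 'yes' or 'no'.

E1 row counts bottom-up:
  R → 5
  T → 6
  (R ⋈[d=h] T) → 2
  π[v,a,d]((R ⋈[d=h] T)) → 2
E2 row counts bottom-up:
  T → 6
  R → 5
  (T ⋈[h=d] R) → 2
  π[v,d,h,a]((T ⋈[h=d] R)) → 2
  π[v,a,d](π[v,d,h,a]((T ⋈[h=d] R))) → 2

E1 and E2 produce the same multiset:
v | a | d
s | 5 | 5
s | 7 | 5

yes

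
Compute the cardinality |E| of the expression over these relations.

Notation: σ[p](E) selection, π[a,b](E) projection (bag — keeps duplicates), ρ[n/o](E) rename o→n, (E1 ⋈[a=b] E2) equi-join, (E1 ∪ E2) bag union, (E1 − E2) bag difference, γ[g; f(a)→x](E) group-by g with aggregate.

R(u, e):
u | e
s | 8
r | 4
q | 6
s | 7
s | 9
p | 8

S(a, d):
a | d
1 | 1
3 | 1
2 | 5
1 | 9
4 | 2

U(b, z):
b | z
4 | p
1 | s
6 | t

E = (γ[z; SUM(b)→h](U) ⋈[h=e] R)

Subexpression sizes:
  U → 3
  γ[z; SUM(b)→h](U) → 3
  R → 6
  (γ[z; SUM(b)→h](U) ⋈[h=e] R) → 2

|E| = 2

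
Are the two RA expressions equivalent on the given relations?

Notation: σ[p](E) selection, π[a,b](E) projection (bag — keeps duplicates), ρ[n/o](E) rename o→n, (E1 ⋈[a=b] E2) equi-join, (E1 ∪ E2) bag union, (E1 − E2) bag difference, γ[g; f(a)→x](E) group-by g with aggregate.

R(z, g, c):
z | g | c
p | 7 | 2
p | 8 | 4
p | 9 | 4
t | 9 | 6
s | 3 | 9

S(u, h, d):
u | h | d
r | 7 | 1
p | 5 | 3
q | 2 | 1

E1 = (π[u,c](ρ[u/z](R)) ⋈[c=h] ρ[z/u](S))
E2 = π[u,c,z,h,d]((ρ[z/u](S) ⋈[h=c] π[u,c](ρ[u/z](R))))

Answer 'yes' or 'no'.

E1 row counts bottom-up:
  R → 5
  ρ[u/z](R) → 5
  π[u,c](ρ[u/z](R)) → 5
  S → 3
  ρ[z/u](S) → 3
  (π[u,c](ρ[u/z](R)) ⋈[c=h] ρ[z/u](S)) → 1
E2 row counts bottom-up:
  S → 3
  ρ[z/u](S) → 3
  R → 5
  ρ[u/z](R) → 5
  π[u,c](ρ[u/z](R)) → 5
  (ρ[z/u](S) ⋈[h=c] π[u,c](ρ[u/z](R))) → 1
  π[u,c,z,h,d]((ρ[z/u](S) ⋈[h=c] π[u,c](ρ[u/z](R)))) → 1

E1 and E2 produce the same multiset:
u | c | z | h | d
p | 2 | q | 2 | 1

yes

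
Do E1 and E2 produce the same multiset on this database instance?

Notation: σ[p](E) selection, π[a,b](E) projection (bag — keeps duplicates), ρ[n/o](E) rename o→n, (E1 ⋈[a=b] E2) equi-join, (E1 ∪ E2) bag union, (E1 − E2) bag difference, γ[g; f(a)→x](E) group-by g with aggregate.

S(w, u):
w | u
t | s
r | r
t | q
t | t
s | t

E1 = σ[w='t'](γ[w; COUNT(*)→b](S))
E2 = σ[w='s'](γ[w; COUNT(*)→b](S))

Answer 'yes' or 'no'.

E1 stepwise |·|:
  S → 5
  γ[w; COUNT(*)→b](S) → 3
  σ[w='t'](γ[w; COUNT(*)→b](S)) → 1
E2 stepwise |·|:
  S → 5
  γ[w; COUNT(*)→b](S) → 3
  σ[w='s'](γ[w; COUNT(*)→b](S)) → 1

E1 result:
w | b
t | 3
E2 result:
w | b
s | 1
Witness: ('t', 3) appears 1× in E1 but 0× in E2.

no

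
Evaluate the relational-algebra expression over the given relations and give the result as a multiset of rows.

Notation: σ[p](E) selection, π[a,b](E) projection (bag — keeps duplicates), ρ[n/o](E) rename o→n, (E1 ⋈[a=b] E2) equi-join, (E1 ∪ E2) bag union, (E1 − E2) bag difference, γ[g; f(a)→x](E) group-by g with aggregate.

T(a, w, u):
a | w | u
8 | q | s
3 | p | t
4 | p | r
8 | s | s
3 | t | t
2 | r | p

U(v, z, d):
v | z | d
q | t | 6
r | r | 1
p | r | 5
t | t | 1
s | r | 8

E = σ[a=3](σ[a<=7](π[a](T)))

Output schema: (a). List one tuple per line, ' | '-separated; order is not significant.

Stepwise |·|:
  T → 6
  π[a](T) → 6
  σ[a<=7](π[a](T)) → 4
  σ[a=3](σ[a<=7](π[a](T))) → 2

== RESULT ==
a
3
3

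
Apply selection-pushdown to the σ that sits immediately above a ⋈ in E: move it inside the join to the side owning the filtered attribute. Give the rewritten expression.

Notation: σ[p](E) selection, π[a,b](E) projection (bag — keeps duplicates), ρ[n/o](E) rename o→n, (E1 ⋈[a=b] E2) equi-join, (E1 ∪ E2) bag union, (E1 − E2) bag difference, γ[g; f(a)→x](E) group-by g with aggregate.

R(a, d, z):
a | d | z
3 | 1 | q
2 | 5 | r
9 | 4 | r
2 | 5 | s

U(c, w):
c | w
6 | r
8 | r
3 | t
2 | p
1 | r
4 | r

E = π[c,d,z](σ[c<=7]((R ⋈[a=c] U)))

σ filters on c, owned by the right side.
E' = π[c,d,z]((R ⋈[a=c] σ[c<=7](U)))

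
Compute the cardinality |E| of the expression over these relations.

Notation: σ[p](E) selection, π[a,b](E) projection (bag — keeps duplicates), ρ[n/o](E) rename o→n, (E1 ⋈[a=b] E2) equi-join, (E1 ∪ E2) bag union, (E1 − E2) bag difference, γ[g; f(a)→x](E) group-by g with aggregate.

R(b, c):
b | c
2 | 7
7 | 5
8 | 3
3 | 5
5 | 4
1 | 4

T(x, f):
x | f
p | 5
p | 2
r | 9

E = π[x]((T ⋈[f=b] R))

Row counts bottom-up:
  T → 3
  R → 6
  (T ⋈[f=b] R) → 2
  π[x]((T ⋈[f=b] R)) → 2

|E| = 2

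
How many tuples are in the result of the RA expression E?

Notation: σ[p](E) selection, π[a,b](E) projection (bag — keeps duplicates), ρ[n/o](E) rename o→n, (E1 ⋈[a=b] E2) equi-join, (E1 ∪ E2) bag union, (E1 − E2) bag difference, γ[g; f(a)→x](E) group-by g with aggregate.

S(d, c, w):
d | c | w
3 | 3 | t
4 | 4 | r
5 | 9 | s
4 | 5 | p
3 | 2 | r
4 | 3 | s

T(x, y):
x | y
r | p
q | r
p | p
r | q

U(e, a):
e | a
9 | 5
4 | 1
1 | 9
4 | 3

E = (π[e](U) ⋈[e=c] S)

Subexpression sizes:
  U → 4
  π[e](U) → 4
  S → 6
  (π[e](U) ⋈[e=c] S) → 3

|E| = 3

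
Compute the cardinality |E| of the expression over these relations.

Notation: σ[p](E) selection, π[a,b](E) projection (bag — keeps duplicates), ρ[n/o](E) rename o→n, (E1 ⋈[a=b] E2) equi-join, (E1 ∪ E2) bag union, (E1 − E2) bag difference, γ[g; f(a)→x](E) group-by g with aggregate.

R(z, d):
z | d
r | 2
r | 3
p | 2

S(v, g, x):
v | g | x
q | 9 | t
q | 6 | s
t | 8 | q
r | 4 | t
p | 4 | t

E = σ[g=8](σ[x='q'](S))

Per-node cardinality:
  S → 5
  σ[x='q'](S) → 1
  σ[g=8](σ[x='q'](S)) → 1

|E| = 1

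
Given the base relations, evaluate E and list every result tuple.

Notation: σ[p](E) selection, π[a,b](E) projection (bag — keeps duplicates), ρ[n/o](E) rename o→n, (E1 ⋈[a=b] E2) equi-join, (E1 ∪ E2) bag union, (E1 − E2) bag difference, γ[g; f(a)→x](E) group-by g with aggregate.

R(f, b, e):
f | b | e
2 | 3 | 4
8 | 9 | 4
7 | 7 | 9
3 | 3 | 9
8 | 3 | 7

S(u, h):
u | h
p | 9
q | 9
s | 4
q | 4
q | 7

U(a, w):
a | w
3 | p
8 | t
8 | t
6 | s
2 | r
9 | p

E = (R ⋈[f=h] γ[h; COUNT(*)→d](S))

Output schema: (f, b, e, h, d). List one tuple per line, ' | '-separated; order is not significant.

Stepwise |·|:
  R → 5
  S → 5
  γ[h; COUNT(*)→d](S) → 3
  (R ⋈[f=h] γ[h; COUNT(*)→d](S)) → 1

== RESULT ==
f | b | e | h | d
7 | 7 | 9 | 7 | 1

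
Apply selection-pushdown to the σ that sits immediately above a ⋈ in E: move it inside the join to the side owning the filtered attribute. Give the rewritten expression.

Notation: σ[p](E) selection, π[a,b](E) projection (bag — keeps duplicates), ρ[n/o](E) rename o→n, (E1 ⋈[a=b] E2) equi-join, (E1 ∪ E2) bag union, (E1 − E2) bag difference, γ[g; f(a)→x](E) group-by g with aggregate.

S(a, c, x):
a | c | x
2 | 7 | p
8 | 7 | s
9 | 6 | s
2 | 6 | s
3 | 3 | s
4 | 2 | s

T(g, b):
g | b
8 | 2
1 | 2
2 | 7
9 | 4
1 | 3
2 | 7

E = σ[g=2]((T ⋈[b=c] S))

σ filters on g, owned by the left side.
E' = (σ[g=2](T) ⋈[b=c] S)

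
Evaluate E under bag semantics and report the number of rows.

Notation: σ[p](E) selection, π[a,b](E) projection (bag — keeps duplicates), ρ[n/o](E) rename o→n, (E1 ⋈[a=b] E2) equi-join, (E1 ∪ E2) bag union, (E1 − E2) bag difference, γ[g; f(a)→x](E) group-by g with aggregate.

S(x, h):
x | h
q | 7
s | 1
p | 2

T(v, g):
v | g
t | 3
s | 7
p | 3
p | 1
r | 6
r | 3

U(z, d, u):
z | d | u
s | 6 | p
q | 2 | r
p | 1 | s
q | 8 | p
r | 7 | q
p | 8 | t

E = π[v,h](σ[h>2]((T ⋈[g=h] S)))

Per-node cardinality:
  T → 6
  S → 3
  (T ⋈[g=h] S) → 2
  σ[h>2]((T ⋈[g=h] S)) → 1
  π[v,h](σ[h>2]((T ⋈[g=h] S))) → 1

|E| = 1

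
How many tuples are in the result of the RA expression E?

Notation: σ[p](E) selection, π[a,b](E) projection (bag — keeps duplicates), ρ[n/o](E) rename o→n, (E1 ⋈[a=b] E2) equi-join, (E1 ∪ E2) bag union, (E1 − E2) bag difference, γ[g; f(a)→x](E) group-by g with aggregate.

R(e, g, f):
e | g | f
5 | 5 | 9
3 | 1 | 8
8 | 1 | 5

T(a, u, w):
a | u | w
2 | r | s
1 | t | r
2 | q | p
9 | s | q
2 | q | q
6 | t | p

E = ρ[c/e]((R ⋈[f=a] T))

Subexpression sizes:
  R → 3
  T → 6
  (R ⋈[f=a] T) → 1
  ρ[c/e]((R ⋈[f=a] T)) → 1

|E| = 1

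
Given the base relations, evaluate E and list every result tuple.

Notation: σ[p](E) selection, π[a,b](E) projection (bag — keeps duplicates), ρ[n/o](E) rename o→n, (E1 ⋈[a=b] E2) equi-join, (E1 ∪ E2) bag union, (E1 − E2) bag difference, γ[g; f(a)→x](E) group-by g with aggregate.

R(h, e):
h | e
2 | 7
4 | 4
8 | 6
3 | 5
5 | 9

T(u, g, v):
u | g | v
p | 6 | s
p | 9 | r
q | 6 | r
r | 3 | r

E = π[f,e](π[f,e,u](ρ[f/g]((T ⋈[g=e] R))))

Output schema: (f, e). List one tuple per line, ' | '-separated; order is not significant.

Stepwise |·|:
  T → 4
  R → 5
  (T ⋈[g=e] R) → 3
  ρ[f/g]((T ⋈[g=e] R)) → 3
  π[f,e,u](ρ[f/g]((T ⋈[g=e] R))) → 3
  π[f,e](π[f,e,u](ρ[f/g]((T ⋈[g=e] R)))) → 3

== RESULT ==
f | e
6 | 6
6 | 6
9 | 9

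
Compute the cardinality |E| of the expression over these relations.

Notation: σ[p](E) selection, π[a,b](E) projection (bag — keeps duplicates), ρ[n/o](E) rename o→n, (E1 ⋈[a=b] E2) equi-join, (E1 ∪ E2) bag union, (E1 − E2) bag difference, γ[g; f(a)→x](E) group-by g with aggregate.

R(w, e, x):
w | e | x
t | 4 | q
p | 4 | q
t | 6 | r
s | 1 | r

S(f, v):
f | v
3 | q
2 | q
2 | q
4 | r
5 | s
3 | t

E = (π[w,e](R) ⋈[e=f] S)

Per-node cardinality:
  R → 4
  π[w,e](R) → 4
  S → 6
  (π[w,e](R) ⋈[e=f] S) → 2

|E| = 2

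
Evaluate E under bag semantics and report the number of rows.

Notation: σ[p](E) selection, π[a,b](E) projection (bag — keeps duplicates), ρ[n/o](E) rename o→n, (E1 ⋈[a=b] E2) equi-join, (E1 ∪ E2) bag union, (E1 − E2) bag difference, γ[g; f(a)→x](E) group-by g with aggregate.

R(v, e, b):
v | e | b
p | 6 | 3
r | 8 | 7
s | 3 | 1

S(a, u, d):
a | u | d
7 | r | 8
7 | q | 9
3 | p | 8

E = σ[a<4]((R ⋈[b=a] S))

Stepwise |·|:
  R → 3
  S → 3
  (R ⋈[b=a] S) → 3
  σ[a<4]((R ⋈[b=a] S)) → 1

|E| = 1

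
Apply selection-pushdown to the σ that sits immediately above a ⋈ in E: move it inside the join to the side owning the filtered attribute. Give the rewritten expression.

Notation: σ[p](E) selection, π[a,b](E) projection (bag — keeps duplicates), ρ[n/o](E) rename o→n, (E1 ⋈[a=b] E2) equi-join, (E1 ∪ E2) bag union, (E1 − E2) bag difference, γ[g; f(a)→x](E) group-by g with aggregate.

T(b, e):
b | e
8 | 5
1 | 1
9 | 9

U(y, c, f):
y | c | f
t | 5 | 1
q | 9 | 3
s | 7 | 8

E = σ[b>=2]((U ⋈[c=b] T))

σ filters on b, owned by the right side.
E' = (U ⋈[c=b] σ[b>=2](T))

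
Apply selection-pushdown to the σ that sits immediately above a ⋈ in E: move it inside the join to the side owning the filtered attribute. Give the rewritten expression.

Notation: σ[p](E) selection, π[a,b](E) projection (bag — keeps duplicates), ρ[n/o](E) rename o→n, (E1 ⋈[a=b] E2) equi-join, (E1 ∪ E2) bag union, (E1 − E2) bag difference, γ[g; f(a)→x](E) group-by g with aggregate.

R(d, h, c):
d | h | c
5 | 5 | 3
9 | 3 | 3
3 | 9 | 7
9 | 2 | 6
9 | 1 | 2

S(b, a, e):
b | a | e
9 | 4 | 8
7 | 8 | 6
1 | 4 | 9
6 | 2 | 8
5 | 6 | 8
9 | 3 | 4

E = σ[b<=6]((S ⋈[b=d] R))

σ filters on b, owned by the left side.
E' = (σ[b<=6](S) ⋈[b=d] R)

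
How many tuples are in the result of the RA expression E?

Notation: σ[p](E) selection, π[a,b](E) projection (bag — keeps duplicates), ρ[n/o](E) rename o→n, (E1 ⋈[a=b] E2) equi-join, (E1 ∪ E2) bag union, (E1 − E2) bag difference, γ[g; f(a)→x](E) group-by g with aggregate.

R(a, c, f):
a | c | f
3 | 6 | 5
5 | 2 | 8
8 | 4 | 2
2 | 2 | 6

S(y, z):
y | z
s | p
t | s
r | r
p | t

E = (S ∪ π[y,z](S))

Stepwise |·|:
  S → 4
  S → 4
  π[y,z](S) → 4
  (S ∪ π[y,z](S)) → 8

|E| = 8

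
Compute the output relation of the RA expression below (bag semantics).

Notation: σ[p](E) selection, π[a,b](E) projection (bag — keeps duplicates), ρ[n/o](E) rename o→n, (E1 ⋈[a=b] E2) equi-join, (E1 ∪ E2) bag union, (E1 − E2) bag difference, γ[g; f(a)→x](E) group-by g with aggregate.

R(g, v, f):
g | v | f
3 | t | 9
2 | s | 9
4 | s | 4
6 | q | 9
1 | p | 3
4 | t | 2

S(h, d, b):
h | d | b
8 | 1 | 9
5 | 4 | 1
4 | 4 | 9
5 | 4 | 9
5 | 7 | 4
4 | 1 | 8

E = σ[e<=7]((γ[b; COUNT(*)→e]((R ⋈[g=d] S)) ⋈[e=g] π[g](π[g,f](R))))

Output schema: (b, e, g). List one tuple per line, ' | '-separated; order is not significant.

Stepwise |·|:
  R → 6
  S → 6
  (R ⋈[g=d] S) → 8
  γ[b; COUNT(*)→e]((R ⋈[g=d] S)) → 3
  R → 6
  π[g,f](R) → 6
  π[g](π[g,f](R)) → 6
  (γ[b; COUNT(*)→e]((R ⋈[g=d] S)) ⋈[e=g] π[g](π[g,f](R))) → 2
  σ[e<=7]((γ[b; COUNT(*)→e]((R ⋈[g=d] S)) ⋈[e=g] π[g](π[g,f](R)))) → 2

== RESULT ==
b | e | g
1 | 2 | 2
8 | 1 | 1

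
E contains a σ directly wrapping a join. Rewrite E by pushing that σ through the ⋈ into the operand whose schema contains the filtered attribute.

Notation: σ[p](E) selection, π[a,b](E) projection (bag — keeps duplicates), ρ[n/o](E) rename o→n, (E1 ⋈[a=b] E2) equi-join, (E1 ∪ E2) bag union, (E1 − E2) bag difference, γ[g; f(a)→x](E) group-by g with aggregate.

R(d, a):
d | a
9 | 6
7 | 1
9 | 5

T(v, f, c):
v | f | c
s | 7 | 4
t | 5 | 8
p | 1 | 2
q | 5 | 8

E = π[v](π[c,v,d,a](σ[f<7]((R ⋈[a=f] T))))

σ filters on f, owned by the right side.
E' = π[v](π[c,v,d,a]((R ⋈[a=f] σ[f<7](T))))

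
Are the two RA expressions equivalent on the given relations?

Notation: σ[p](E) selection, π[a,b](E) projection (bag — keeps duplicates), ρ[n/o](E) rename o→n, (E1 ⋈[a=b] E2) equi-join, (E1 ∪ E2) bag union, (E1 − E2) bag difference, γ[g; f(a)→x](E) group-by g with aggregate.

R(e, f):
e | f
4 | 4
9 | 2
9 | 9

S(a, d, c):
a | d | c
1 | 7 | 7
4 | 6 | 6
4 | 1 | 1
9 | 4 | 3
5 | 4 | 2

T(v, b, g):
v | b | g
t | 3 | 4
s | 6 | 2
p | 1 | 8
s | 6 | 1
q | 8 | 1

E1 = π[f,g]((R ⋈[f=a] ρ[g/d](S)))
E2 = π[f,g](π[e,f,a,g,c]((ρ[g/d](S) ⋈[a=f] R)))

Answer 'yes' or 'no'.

E1 stepwise |·|:
  R → 3
  S → 5
  ρ[g/d](S) → 5
  (R ⋈[f=a] ρ[g/d](S)) → 3
  π[f,g]((R ⋈[f=a] ρ[g/d](S))) → 3
E2 stepwise |·|:
  S → 5
  ρ[g/d](S) → 5
  R → 3
  (ρ[g/d](S) ⋈[a=f] R) → 3
  π[e,f,a,g,c]((ρ[g/d](S) ⋈[a=f] R)) → 3
  π[f,g](π[e,f,a,g,c]((ρ[g/d](S) ⋈[a=f] R))) → 3

E1 and E2 produce the same multiset:
f | g
4 | 1
4 | 6
9 | 4

yes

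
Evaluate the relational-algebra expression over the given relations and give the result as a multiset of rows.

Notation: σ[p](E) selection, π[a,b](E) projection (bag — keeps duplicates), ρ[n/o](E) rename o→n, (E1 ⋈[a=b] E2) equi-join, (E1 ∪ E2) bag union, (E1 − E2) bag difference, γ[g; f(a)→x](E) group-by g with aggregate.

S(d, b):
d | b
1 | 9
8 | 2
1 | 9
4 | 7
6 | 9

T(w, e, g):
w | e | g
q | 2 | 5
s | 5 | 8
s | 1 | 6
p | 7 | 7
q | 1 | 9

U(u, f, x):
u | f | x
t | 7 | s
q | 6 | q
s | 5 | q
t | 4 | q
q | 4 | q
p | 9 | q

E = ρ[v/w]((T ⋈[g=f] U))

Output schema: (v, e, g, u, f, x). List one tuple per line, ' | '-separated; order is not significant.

Subexpression sizes:
  T → 5
  U → 6
  (T ⋈[g=f] U) → 4
  ρ[v/w]((T ⋈[g=f] U)) → 4

== RESULT ==
v | e | g | u | f | x
p | 7 | 7 | t | 7 | s
q | 1 | 9 | p | 9 | q
q | 2 | 5 | s | 5 | q
s | 1 | 6 | q | 6 | q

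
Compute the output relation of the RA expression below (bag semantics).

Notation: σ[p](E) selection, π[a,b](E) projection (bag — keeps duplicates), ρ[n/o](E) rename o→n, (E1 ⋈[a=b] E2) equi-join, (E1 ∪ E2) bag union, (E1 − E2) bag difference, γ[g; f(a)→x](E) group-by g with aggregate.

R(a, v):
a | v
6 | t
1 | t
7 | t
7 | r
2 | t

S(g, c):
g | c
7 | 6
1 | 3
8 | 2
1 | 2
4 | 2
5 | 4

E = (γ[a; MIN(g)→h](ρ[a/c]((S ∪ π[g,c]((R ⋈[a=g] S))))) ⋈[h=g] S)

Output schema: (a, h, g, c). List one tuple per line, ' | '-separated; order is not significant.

Subexpression sizes:
  S → 6
  R → 5
  S → 6
  (R ⋈[a=g] S) → 4
  π[g,c]((R ⋈[a=g] S)) → 4
  (S ∪ π[g,c]((R ⋈[a=g] S))) → 10
  ρ[a/c]((S ∪ π[g,c]((R ⋈[a=g] S)))) → 10
  γ[a; MIN(g)→h](ρ[a/c]((S ∪ π[g,c]((R ⋈[a=g] S))))) → 4
  S → 6
  (γ[a; MIN(g)→h](ρ[a/c]((S ∪ π[g,c]((R ⋈[a=g] S))))) ⋈[h=g] S) → 6

== RESULT ==
a | h | g | c
2 | 1 | 1 | 2
2 | 1 | 1 | 3
3 | 1 | 1 | 2
3 | 1 | 1 | 3
4 | 5 | 5 | 4
6 | 7 | 7 | 6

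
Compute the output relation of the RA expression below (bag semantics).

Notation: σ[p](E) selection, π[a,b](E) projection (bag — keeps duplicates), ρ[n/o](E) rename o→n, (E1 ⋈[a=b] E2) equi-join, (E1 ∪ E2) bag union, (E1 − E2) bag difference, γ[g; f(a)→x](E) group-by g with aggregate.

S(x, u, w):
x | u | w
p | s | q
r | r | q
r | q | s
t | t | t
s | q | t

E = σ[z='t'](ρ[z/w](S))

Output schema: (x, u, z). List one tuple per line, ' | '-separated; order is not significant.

Stepwise |·|:
  S → 5
  ρ[z/w](S) → 5
  σ[z='t'](ρ[z/w](S)) → 2

== RESULT ==
x | u | z
s | q | t
t | t | t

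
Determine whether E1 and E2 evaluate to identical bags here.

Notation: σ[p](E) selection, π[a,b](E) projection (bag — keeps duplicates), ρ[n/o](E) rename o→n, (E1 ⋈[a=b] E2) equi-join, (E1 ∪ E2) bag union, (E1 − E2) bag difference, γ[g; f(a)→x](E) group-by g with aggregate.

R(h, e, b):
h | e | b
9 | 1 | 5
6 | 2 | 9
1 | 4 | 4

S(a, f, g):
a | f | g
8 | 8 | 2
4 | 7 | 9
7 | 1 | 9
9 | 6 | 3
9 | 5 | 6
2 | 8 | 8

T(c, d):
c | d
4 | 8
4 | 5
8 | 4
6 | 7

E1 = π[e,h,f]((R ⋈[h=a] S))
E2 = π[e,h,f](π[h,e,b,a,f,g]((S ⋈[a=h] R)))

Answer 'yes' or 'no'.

E1 subexpression sizes:
  R → 3
  S → 6
  (R ⋈[h=a] S) → 2
  π[e,h,f]((R ⋈[h=a] S)) → 2
E2 subexpression sizes:
  S → 6
  R → 3
  (S ⋈[a=h] R) → 2
  π[h,e,b,a,f,g]((S ⋈[a=h] R)) → 2
  π[e,h,f](π[h,e,b,a,f,g]((S ⋈[a=h] R))) → 2

E1 and E2 produce the same multiset:
e | h | f
1 | 9 | 5
1 | 9 | 6

yes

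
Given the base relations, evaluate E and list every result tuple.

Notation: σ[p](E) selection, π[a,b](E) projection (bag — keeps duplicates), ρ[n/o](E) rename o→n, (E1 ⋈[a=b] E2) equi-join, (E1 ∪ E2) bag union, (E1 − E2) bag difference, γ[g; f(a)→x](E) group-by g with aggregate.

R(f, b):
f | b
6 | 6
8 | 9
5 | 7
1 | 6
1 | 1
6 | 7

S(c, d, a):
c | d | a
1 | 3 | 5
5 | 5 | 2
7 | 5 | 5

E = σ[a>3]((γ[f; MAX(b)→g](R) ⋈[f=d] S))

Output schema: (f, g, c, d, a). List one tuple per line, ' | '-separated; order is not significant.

Subexpression sizes:
  R → 6
  γ[f; MAX(b)→g](R) → 4
  S → 3
  (γ[f; MAX(b)→g](R) ⋈[f=d] S) → 2
  σ[a>3]((γ[f; MAX(b)→g](R) ⋈[f=d] S)) → 1

== RESULT ==
f | g | c | d | a
5 | 7 | 7 | 5 | 5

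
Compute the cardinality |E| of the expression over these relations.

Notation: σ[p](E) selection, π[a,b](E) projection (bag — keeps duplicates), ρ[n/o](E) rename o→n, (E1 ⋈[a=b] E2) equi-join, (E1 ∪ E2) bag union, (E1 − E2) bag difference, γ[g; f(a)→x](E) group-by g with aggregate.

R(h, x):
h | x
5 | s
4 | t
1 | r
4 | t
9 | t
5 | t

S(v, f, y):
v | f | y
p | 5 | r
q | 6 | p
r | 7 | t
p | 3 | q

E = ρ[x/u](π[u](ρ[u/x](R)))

Stepwise |·|:
  R → 6
  ρ[u/x](R) → 6
  π[u](ρ[u/x](R)) → 6
  ρ[x/u](π[u](ρ[u/x](R))) → 6

|E| = 6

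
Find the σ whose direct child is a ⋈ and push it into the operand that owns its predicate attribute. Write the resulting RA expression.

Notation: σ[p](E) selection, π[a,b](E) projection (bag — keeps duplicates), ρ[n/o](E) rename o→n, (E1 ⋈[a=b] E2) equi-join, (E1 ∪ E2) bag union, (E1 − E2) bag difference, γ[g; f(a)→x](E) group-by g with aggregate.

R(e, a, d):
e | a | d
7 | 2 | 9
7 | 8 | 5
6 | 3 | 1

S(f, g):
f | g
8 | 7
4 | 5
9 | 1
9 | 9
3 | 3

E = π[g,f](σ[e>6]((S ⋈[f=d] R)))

σ filters on e, owned by the right side.
E' = π[g,f]((S ⋈[f=d] σ[e>6](R)))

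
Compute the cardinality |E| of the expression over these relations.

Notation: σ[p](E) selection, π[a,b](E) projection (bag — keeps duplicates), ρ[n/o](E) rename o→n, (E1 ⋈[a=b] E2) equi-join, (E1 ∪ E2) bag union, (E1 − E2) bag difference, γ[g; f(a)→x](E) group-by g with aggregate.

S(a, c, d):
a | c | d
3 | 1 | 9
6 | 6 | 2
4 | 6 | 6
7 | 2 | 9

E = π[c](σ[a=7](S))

Subexpression sizes:
  S → 4
  σ[a=7](S) → 1
  π[c](σ[a=7](S)) → 1

|E| = 1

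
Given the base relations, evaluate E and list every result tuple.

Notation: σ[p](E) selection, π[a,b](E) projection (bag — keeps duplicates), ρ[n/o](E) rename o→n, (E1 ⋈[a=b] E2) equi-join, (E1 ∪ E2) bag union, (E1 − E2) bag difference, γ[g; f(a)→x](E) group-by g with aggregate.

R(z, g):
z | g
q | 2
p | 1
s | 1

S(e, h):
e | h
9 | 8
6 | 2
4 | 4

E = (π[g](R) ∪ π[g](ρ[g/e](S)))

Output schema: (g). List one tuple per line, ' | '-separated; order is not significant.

Stepwise |·|:
  R → 3
  π[g](R) → 3
  S → 3
  ρ[g/e](S) → 3
  π[g](ρ[g/e](S)) → 3
  (π[g](R) ∪ π[g](ρ[g/e](S))) → 6

== RESULT ==
g
1
1
2
4
6
9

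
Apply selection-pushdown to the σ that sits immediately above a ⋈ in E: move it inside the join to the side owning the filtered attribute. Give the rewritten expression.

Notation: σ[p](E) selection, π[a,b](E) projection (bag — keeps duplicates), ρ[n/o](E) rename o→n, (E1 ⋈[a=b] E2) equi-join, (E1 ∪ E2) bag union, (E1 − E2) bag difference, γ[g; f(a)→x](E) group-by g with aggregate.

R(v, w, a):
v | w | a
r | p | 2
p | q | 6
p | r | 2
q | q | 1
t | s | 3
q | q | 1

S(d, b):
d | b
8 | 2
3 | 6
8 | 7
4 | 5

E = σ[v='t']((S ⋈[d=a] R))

σ filters on v, owned by the right side.
E' = (S ⋈[d=a] σ[v='t'](R))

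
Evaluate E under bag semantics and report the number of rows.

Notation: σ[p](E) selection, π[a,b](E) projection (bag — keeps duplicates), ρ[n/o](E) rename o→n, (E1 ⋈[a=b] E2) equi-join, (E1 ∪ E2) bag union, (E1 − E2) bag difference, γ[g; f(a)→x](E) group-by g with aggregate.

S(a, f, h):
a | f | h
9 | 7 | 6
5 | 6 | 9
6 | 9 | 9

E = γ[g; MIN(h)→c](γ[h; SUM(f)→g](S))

Per-node cardinality:
  S → 3
  γ[h; SUM(f)→g](S) → 2
  γ[g; MIN(h)→c](γ[h; SUM(f)→g](S)) → 2

|E| = 2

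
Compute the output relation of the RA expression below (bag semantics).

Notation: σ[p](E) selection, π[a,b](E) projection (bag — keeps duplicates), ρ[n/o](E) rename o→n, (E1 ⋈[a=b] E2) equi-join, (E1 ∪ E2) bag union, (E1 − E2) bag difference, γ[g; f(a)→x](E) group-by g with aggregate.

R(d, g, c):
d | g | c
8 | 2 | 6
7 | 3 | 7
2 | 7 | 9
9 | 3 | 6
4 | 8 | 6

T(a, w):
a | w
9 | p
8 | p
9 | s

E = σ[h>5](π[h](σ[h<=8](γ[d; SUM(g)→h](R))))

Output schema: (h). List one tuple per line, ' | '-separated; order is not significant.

Stepwise |·|:
  R → 5
  γ[d; SUM(g)→h](R) → 5
  σ[h<=8](γ[d; SUM(g)→h](R)) → 5
  π[h](σ[h<=8](γ[d; SUM(g)→h](R))) → 5
  σ[h>5](π[h](σ[h<=8](γ[d; SUM(g)→h](R)))) → 2

== RESULT ==
h
7
8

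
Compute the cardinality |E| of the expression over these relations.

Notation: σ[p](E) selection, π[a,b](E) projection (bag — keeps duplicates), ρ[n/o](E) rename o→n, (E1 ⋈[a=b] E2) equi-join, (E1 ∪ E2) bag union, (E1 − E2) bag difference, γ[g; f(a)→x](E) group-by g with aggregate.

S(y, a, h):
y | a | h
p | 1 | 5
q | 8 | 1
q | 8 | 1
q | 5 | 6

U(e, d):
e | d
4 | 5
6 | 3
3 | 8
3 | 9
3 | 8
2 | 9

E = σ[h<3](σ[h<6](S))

Subexpression sizes:
  S → 4
  σ[h<6](S) → 3
  σ[h<3](σ[h<6](S)) → 2

|E| = 2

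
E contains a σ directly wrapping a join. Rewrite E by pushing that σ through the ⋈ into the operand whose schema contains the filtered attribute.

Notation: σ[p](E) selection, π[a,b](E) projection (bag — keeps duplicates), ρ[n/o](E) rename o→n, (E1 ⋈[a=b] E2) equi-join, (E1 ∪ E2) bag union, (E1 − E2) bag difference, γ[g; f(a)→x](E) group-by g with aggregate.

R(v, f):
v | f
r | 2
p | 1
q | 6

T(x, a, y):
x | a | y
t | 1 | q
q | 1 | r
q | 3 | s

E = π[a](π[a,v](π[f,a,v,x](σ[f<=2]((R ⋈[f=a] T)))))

σ filters on f, owned by the left side.
E' = π[a](π[a,v](π[f,a,v,x]((σ[f<=2](R) ⋈[f=a] T))))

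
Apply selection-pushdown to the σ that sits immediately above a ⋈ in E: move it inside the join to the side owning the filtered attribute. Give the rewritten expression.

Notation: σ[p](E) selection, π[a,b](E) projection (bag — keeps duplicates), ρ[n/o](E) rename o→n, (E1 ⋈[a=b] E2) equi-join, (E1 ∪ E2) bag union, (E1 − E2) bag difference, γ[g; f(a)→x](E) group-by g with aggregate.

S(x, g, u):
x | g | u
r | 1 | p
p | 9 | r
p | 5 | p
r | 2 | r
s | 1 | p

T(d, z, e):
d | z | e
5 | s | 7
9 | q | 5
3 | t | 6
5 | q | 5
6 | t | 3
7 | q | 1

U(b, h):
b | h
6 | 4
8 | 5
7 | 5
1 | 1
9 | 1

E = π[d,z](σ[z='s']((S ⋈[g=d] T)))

σ filters on z, owned by the right side.
E' = π[d,z]((S ⋈[g=d] σ[z='s'](T)))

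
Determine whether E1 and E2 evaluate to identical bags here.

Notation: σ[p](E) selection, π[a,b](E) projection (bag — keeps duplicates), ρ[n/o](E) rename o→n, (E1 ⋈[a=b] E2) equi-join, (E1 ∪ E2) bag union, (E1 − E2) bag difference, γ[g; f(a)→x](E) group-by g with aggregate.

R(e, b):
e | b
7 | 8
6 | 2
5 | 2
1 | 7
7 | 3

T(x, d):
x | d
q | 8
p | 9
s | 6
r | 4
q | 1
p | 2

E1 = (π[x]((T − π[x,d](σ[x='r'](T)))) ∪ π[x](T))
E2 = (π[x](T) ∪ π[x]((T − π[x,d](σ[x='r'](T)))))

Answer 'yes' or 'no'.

E1 row counts bottom-up:
  T → 6
  T → 6
  σ[x='r'](T) → 1
  π[x,d](σ[x='r'](T)) → 1
  (T − π[x,d](σ[x='r'](T))) → 5
  π[x]((T − π[x,d](σ[x='r'](T)))) → 5
  T → 6
  π[x](T) → 6
  (π[x]((T − π[x,d](σ[x='r'](T)))) ∪ π[x](T)) → 11
E2 row counts bottom-up:
  T → 6
  π[x](T) → 6
  T → 6
  T → 6
  σ[x='r'](T) → 1
  π[x,d](σ[x='r'](T)) → 1
  (T − π[x,d](σ[x='r'](T))) → 5
  π[x]((T − π[x,d](σ[x='r'](T)))) → 5
  (π[x](T) ∪ π[x]((T − π[x,d](σ[x='r'](T))))) → 11

E1 and E2 produce the same multiset:
x
p
p
p
p
q
q
q
q
r
s
s

yes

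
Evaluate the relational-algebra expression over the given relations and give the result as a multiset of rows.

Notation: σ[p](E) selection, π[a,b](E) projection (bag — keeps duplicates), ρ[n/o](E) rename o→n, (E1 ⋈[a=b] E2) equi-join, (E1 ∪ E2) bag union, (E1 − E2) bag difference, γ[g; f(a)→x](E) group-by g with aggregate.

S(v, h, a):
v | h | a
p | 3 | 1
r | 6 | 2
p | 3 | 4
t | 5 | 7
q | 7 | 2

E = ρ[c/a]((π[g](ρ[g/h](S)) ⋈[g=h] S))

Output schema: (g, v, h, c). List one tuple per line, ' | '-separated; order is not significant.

Stepwise |·|:
  S → 5
  ρ[g/h](S) → 5
  π[g](ρ[g/h](S)) → 5
  S → 5
  (π[g](ρ[g/h](S)) ⋈[g=h] S) → 7
  ρ[c/a]((π[g](ρ[g/h](S)) ⋈[g=h] S)) → 7

== RESULT ==
g | v | h | c
3 | p | 3 | 1
3 | p | 3 | 1
3 | p | 3 | 4
3 | p | 3 | 4
5 | t | 5 | 7
6 | r | 6 | 2
7 | q | 7 | 2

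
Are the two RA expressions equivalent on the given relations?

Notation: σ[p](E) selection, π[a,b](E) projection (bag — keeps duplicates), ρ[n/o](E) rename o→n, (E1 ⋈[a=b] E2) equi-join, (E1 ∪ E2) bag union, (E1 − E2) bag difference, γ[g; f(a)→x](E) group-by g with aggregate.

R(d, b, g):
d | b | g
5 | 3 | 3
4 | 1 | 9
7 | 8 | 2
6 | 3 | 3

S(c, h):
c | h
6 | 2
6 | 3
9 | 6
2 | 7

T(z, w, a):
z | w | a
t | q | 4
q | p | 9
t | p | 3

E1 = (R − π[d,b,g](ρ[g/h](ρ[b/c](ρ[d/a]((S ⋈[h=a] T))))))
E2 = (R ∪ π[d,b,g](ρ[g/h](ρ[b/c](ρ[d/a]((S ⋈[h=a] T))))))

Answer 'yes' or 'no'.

E1 stepwise |·|:
  R → 4
  S → 4
  T → 3
  (S ⋈[h=a] T) → 1
  ρ[d/a]((S ⋈[h=a] T)) → 1
  ρ[b/c](ρ[d/a]((S ⋈[h=a] T))) → 1
  ρ[g/h](ρ[b/c](ρ[d/a]((S ⋈[h=a] T)))) → 1
  π[d,b,g](ρ[g/h](ρ[b/c](ρ[d/a]((S ⋈[h=a] T))))) → 1
  (R − π[d,b,g](ρ[g/h](ρ[b/c](ρ[d/a]((S ⋈[h=a] T)))))) → 4
E2 stepwise |·|:
  R → 4
  S → 4
  T → 3
  (S ⋈[h=a] T) → 1
  ρ[d/a]((S ⋈[h=a] T)) → 1
  ρ[b/c](ρ[d/a]((S ⋈[h=a] T))) → 1
  ρ[g/h](ρ[b/c](ρ[d/a]((S ⋈[h=a] T)))) → 1
  π[d,b,g](ρ[g/h](ρ[b/c](ρ[d/a]((S ⋈[h=a] T))))) → 1
  (R ∪ π[d,b,g](ρ[g/h](ρ[b/c](ρ[d/a]((S ⋈[h=a] T)))))) → 5

E1 result:
d | b | g
4 | 1 | 9
5 | 3 | 3
6 | 3 | 3
7 | 8 | 2
E2 result:
d | b | g
3 | 6 | 3
4 | 1 | 9
5 | 3 | 3
6 | 3 | 3
7 | 8 | 2
Witness: (3, 6, 3) appears 0× in E1 but 1× in E2.

no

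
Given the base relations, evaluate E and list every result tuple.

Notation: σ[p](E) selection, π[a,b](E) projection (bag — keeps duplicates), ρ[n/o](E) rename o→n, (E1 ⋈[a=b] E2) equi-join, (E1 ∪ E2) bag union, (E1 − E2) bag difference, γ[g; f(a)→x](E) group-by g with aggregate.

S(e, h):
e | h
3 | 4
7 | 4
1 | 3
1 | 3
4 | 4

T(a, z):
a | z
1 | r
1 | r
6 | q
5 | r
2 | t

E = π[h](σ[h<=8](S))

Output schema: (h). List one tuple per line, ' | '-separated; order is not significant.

Row counts bottom-up:
  S → 5
  σ[h<=8](S) → 5
  π[h](σ[h<=8](S)) → 5

== RESULT ==
h
3
3
4
4
4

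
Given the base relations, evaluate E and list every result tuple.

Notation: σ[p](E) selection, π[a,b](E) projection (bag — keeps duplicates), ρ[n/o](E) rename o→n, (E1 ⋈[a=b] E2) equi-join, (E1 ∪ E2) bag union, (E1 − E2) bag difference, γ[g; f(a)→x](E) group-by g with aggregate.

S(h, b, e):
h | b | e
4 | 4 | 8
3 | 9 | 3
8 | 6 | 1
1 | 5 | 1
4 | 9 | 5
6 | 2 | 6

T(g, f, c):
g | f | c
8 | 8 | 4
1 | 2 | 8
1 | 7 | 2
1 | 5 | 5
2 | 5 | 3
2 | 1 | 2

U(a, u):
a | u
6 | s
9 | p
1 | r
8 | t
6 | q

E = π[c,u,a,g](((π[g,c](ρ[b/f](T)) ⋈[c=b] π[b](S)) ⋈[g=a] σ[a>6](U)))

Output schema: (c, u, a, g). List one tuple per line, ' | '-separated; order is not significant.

Row counts bottom-up:
  T → 6
  ρ[b/f](T) → 6
  π[g,c](ρ[b/f](T)) → 6
  S → 6
  π[b](S) → 6
  (π[g,c](ρ[b/f](T)) ⋈[c=b] π[b](S)) → 4
  U → 5
  σ[a>6](U) → 2
  ((π[g,c](ρ[b/f](T)) ⋈[c=b] π[b](S)) ⋈[g=a] σ[a>6](U)) → 1
  π[c,u,a,g](((π[g,c](ρ[b/f](T)) ⋈[c=b] π[b](S)) ⋈[g=a] σ[a>6](U))) → 1

== RESULT ==
c | u | a | g
4 | t | 8 | 8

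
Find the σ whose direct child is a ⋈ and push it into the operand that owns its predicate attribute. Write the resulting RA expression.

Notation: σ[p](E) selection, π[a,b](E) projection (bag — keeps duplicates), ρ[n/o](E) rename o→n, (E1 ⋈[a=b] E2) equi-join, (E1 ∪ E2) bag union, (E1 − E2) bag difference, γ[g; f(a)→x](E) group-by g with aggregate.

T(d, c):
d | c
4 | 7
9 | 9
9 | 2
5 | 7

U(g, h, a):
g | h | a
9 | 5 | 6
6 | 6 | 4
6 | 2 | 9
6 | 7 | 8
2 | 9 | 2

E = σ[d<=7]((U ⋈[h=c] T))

σ filters on d, owned by the right side.
E' = (U ⋈[h=c] σ[d<=7](T))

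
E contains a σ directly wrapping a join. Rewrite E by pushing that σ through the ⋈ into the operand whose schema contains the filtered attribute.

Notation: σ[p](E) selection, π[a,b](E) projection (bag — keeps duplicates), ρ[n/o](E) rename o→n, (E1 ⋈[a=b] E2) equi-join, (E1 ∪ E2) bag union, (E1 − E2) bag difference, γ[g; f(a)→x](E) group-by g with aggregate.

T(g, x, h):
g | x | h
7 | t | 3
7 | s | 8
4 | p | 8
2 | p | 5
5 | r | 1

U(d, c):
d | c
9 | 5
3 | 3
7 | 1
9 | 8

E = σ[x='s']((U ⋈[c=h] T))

σ filters on x, owned by the right side.
E' = (U ⋈[c=h] σ[x='s'](T))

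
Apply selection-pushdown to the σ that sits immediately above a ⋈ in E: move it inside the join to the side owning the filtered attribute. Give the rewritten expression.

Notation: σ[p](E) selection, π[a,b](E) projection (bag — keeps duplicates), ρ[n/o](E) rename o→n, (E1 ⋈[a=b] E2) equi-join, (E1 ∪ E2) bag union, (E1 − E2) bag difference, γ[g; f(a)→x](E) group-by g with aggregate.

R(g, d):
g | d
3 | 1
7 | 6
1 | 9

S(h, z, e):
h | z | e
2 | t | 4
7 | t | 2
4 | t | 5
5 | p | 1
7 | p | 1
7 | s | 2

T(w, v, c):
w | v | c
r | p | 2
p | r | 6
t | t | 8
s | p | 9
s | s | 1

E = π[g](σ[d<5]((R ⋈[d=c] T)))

σ filters on d, owned by the left side.
E' = π[g]((σ[d<5](R) ⋈[d=c] T))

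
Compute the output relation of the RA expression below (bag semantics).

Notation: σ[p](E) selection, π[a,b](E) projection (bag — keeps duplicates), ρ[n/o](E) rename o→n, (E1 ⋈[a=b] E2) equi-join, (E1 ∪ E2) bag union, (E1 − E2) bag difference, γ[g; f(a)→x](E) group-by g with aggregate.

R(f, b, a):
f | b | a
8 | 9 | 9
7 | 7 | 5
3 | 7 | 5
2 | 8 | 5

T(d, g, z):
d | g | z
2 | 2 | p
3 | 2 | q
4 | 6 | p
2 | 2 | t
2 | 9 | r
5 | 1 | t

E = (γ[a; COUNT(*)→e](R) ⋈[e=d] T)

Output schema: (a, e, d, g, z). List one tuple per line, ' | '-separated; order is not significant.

Per-node cardinality:
  R → 4
  γ[a; COUNT(*)→e](R) → 2
  T → 6
  (γ[a; COUNT(*)→e](R) ⋈[e=d] T) → 1

== RESULT ==
a | e | d | g | z
5 | 3 | 3 | 2 | q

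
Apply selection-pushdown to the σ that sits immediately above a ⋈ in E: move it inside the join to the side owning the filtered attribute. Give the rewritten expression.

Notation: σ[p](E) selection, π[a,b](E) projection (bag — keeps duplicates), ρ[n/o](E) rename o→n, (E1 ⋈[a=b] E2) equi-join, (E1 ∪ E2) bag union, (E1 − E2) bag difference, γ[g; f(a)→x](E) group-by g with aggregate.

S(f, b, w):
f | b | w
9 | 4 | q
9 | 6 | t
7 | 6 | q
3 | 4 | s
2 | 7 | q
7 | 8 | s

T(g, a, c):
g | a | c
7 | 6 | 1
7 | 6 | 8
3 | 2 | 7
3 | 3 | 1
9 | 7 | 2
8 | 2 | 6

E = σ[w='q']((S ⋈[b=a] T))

σ filters on w, owned by the left side.
E' = (σ[w='q'](S) ⋈[b=a] T)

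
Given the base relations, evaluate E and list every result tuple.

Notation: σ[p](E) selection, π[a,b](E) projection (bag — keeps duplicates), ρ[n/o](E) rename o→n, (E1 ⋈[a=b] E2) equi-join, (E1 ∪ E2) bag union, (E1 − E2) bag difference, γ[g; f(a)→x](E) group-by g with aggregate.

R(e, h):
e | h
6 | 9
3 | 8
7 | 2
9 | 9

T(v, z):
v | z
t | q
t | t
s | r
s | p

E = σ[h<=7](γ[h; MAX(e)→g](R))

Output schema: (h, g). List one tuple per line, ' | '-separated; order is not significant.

Row counts bottom-up:
  R → 4
  γ[h; MAX(e)→g](R) → 3
  σ[h<=7](γ[h; MAX(e)→g](R)) → 1

== RESULT ==
h | g
2 | 7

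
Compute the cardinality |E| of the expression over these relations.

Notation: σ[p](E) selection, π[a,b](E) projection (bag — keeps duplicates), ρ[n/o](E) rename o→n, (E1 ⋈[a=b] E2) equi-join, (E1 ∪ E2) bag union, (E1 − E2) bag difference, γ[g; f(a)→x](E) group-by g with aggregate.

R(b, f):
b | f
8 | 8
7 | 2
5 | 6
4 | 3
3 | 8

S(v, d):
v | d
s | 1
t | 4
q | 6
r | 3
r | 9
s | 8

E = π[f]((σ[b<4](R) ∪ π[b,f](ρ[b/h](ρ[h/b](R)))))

Per-node cardinality:
  R → 5
  σ[b<4](R) → 1
  R → 5
  ρ[h/b](R) → 5
  ρ[b/h](ρ[h/b](R)) → 5
  π[b,f](ρ[b/h](ρ[h/b](R))) → 5
  (σ[b<4](R) ∪ π[b,f](ρ[b/h](ρ[h/b](R)))) → 6
  π[f]((σ[b<4](R) ∪ π[b,f](ρ[b/h](ρ[h/b](R))))) → 6

|E| = 6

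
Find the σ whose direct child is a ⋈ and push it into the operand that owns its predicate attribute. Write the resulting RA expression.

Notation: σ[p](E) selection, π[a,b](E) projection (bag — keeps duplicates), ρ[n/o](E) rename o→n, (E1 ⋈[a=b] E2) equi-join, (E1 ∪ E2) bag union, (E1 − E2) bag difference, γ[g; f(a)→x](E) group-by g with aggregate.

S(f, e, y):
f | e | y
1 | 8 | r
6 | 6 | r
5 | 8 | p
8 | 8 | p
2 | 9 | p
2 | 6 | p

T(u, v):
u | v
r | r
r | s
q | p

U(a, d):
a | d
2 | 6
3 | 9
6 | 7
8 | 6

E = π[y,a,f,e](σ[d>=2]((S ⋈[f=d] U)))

σ filters on d, owned by the right side.
E' = π[y,a,f,e]((S ⋈[f=d] σ[d>=2](U)))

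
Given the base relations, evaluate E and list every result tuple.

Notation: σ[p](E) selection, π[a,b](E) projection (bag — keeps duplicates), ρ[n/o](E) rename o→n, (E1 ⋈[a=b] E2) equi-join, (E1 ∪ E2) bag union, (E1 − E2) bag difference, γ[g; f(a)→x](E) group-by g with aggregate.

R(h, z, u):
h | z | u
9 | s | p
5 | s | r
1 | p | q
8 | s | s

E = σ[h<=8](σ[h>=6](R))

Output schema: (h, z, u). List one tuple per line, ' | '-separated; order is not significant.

Stepwise |·|:
  R → 4
  σ[h>=6](R) → 2
  σ[h<=8](σ[h>=6](R)) → 1

== RESULT ==
h | z | u
8 | s | s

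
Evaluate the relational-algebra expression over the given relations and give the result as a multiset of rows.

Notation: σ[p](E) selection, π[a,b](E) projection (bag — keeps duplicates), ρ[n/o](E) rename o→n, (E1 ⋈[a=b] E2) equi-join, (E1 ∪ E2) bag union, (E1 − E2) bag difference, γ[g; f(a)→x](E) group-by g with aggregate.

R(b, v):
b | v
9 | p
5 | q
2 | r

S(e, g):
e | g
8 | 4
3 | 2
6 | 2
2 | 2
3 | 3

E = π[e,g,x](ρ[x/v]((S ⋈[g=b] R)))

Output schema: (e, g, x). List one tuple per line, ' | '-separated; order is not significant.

Per-node cardinality:
  S → 5
  R → 3
  (S ⋈[g=b] R) → 3
  ρ[x/v]((S ⋈[g=b] R)) → 3
  π[e,g,x](ρ[x/v]((S ⋈[g=b] R))) → 3

== RESULT ==
e | g | x
2 | 2 | r
3 | 2 | r
6 | 2 | r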